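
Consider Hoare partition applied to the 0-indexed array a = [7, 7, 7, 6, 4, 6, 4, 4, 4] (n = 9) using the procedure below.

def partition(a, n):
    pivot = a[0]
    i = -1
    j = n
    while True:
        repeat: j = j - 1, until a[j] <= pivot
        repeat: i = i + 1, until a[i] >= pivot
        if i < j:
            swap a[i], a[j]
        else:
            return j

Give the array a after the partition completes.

pivot=7
j stops at 8 (4), i stops at 0 (7); swap ⇒ [4, 7, 7, 6, 4, 6, 4, 4, 7]
j stops at 7 (4), i stops at 1 (7); swap ⇒ [4, 4, 7, 6, 4, 6, 4, 7, 7]
j stops at 6 (4), i stops at 2 (7); swap ⇒ [4, 4, 4, 6, 4, 6, 7, 7, 7]
j stops at 5, i stops at 6; i≥j ⇒ return 5. a=[4, 4, 4, 6, 4, 6, 7, 7, 7]

[4, 4, 4, 6, 4, 6, 7, 7, 7]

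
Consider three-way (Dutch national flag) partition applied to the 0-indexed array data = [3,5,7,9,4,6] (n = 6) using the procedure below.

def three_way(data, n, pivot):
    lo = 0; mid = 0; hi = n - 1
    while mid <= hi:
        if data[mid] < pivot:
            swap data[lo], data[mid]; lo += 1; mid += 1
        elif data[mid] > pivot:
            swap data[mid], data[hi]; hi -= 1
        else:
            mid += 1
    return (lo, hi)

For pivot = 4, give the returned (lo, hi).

(1, 1)

lo=0 mid=0 hi=5
3<4: swap(0,0), lo=1 mid=1 ⇒ [3,5,7,9,4,6]
5>4: swap(1,5), hi=4 ⇒ [3,6,7,9,4,5]
6>4: swap(1,4), hi=3 ⇒ [3,4,7,9,6,5]
4=4: mid=2
7>4: swap(2,3), hi=2 ⇒ [3,4,9,7,6,5]
9>4: swap(2,2), hi=1 ⇒ [3,4,9,7,6,5]
done. lo=1 hi=1; data=[3,4,9,7,6,5]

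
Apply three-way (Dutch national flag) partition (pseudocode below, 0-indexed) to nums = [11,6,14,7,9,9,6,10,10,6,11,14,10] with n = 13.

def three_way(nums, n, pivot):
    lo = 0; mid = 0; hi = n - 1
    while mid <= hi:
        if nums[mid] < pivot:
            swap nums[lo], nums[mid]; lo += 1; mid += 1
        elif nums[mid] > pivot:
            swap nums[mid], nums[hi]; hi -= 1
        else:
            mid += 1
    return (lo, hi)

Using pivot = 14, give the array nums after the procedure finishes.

[11,6,7,9,9,6,10,10,6,11,10,14,14]

lo=0 mid=0 hi=12
11<14: swap(0,0), lo=1 mid=1 ⇒ [11,6,14,7,9,9,6,10,10,6,11,14,10]
6<14: swap(1,1), lo=2 mid=2 ⇒ [11,6,14,7,9,9,6,10,10,6,11,14,10]
14=14: mid=3
7<14: swap(2,3), lo=3 mid=4 ⇒ [11,6,7,14,9,9,6,10,10,6,11,14,10]
9<14: swap(3,4), lo=4 mid=5 ⇒ [11,6,7,9,14,9,6,10,10,6,11,14,10]
9<14: swap(4,5), lo=5 mid=6 ⇒ [11,6,7,9,9,14,6,10,10,6,11,14,10]
6<14: swap(5,6), lo=6 mid=7 ⇒ [11,6,7,9,9,6,14,10,10,6,11,14,10]
10<14: swap(6,7), lo=7 mid=8 ⇒ [11,6,7,9,9,6,10,14,10,6,11,14,10]
10<14: swap(7,8), lo=8 mid=9 ⇒ [11,6,7,9,9,6,10,10,14,6,11,14,10]
6<14: swap(8,9), lo=9 mid=10 ⇒ [11,6,7,9,9,6,10,10,6,14,11,14,10]
11<14: swap(9,10), lo=10 mid=11 ⇒ [11,6,7,9,9,6,10,10,6,11,14,14,10]
14=14: mid=12
10<14: swap(10,12), lo=11 mid=13 ⇒ [11,6,7,9,9,6,10,10,6,11,10,14,14]
done. lo=11 hi=12; nums=[11,6,7,9,9,6,10,10,6,11,10,14,14]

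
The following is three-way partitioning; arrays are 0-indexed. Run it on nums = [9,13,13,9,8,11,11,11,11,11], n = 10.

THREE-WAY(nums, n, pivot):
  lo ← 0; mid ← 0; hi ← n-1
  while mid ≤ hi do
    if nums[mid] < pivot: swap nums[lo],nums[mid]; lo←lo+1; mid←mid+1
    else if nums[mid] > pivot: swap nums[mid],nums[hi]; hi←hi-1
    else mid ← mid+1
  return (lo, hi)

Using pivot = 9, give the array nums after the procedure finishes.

[8,9,9,13,11,11,11,11,11,13]

pivot = 9; lo=0, mid=0, hi=9
nums[mid]=9=9: mid=1
nums[mid]=13>9: swap nums[1],nums[9]; hi=8 → [9,11,13,9,8,11,11,11,11,13]
nums[mid]=11>9: swap nums[1],nums[8]; hi=7 → [9,11,13,9,8,11,11,11,11,13]
nums[mid]=11>9: swap nums[1],nums[7]; hi=6 → [9,11,13,9,8,11,11,11,11,13]
nums[mid]=11>9: swap nums[1],nums[6]; hi=5 → [9,11,13,9,8,11,11,11,11,13]
nums[mid]=11>9: swap nums[1],nums[5]; hi=4 → [9,11,13,9,8,11,11,11,11,13]
nums[mid]=11>9: swap nums[1],nums[4]; hi=3 → [9,8,13,9,11,11,11,11,11,13]
nums[mid]=8<9: swap nums[0],nums[1]; lo=1,mid=2 → [8,9,13,9,11,11,11,11,11,13]
nums[mid]=13>9: swap nums[2],nums[3]; hi=2 → [8,9,9,13,11,11,11,11,11,13]
nums[mid]=9=9: mid=3
end: lo=1, hi=2; nums = [8,9,9,13,11,11,11,11,11,13]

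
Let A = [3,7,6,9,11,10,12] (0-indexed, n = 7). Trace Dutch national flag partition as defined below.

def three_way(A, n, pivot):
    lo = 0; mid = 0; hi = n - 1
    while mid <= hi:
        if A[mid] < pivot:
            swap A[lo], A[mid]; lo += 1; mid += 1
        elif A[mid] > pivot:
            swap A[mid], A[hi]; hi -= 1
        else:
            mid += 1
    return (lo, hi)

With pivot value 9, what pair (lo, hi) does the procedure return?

(3, 3)

pivot = 9; lo=0, mid=0, hi=6
A[mid]=3<9: swap A[0],A[0]; lo=1,mid=1 → [3,7,6,9,11,10,12]
A[mid]=7<9: swap A[1],A[1]; lo=2,mid=2 → [3,7,6,9,11,10,12]
A[mid]=6<9: swap A[2],A[2]; lo=3,mid=3 → [3,7,6,9,11,10,12]
A[mid]=9=9: mid=4
A[mid]=11>9: swap A[4],A[6]; hi=5 → [3,7,6,9,12,10,11]
A[mid]=12>9: swap A[4],A[5]; hi=4 → [3,7,6,9,10,12,11]
A[mid]=10>9: swap A[4],A[4]; hi=3 → [3,7,6,9,10,12,11]
end: lo=3, hi=3; A = [3,7,6,9,10,12,11]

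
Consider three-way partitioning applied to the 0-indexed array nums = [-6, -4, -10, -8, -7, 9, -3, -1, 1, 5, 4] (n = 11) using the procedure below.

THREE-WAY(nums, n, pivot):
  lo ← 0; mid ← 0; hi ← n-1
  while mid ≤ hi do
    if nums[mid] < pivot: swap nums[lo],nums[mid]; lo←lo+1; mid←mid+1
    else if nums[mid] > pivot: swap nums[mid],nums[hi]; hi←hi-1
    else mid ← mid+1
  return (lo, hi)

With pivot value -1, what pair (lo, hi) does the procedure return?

pivot = -1; lo=0, mid=0, hi=10
nums[mid]=-6<-1: swap nums[0],nums[0]; lo=1,mid=1 → [-6, -4, -10, -8, -7, 9, -3, -1, 1, 5, 4]
nums[mid]=-4<-1: swap nums[1],nums[1]; lo=2,mid=2 → [-6, -4, -10, -8, -7, 9, -3, -1, 1, 5, 4]
nums[mid]=-10<-1: swap nums[2],nums[2]; lo=3,mid=3 → [-6, -4, -10, -8, -7, 9, -3, -1, 1, 5, 4]
nums[mid]=-8<-1: swap nums[3],nums[3]; lo=4,mid=4 → [-6, -4, -10, -8, -7, 9, -3, -1, 1, 5, 4]
nums[mid]=-7<-1: swap nums[4],nums[4]; lo=5,mid=5 → [-6, -4, -10, -8, -7, 9, -3, -1, 1, 5, 4]
nums[mid]=9>-1: swap nums[5],nums[10]; hi=9 → [-6, -4, -10, -8, -7, 4, -3, -1, 1, 5, 9]
nums[mid]=4>-1: swap nums[5],nums[9]; hi=8 → [-6, -4, -10, -8, -7, 5, -3, -1, 1, 4, 9]
nums[mid]=5>-1: swap nums[5],nums[8]; hi=7 → [-6, -4, -10, -8, -7, 1, -3, -1, 5, 4, 9]
nums[mid]=1>-1: swap nums[5],nums[7]; hi=6 → [-6, -4, -10, -8, -7, -1, -3, 1, 5, 4, 9]
nums[mid]=-1=-1: mid=6
nums[mid]=-3<-1: swap nums[5],nums[6]; lo=6,mid=7 → [-6, -4, -10, -8, -7, -3, -1, 1, 5, 4, 9]
end: lo=6, hi=6; nums = [-6, -4, -10, -8, -7, -3, -1, 1, 5, 4, 9]

(6, 6)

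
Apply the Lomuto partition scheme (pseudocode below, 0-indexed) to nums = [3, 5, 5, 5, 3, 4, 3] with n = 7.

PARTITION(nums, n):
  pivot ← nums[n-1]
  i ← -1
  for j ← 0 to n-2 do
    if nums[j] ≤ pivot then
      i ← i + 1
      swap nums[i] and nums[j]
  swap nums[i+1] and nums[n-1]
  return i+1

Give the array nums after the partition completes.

pivot = nums[6] = 3; i = -1
j=0: nums[0]=3 ≤ 3 → i=0, swap nums[0],nums[0] (no change) → [3, 5, 5, 5, 3, 4, 3]
j=1: nums[1]=5 > 3 → no swap
j=2: nums[2]=5 > 3 → no swap
j=3: nums[3]=5 > 3 → no swap
j=4: nums[4]=3 ≤ 3 → i=1, swap nums[1],nums[4] → [3, 3, 5, 5, 5, 4, 3]
j=5: nums[5]=4 > 3 → no swap
final swap nums[2],nums[6] → [3, 3, 3, 5, 5, 4, 5]; return 2

[3, 3, 3, 5, 5, 4, 5]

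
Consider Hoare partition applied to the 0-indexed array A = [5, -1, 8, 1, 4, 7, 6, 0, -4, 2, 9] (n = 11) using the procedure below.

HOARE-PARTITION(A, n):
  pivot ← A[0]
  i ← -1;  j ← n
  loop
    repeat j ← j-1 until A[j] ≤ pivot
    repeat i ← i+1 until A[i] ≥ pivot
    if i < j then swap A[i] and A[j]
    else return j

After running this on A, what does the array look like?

[2, -1, -4, 1, 4, 0, 6, 7, 8, 5, 9]

pivot = A[0] = 5; i = -1, j = 11
j→9 (A[9]=2≤5), i→0 (A[0]=5≥5); i<j, swap → [2, -1, 8, 1, 4, 7, 6, 0, -4, 5, 9]
j→8 (A[8]=-4≤5), i→2 (A[2]=8≥5); i<j, swap → [2, -1, -4, 1, 4, 7, 6, 0, 8, 5, 9]
j→7 (A[7]=0≤5), i→5 (A[5]=7≥5); i<j, swap → [2, -1, -4, 1, 4, 0, 6, 7, 8, 5, 9]
j→5, i→6; i≥j, return j=5. A = [2, -1, -4, 1, 4, 0, 6, 7, 8, 5, 9]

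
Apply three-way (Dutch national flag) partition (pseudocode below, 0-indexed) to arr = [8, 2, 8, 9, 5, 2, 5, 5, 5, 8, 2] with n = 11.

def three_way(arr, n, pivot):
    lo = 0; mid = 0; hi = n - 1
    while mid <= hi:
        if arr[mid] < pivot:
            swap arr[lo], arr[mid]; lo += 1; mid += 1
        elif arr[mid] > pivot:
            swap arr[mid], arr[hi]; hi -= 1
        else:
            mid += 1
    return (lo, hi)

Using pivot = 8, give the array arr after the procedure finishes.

[2, 2, 5, 2, 5, 5, 5, 8, 8, 8, 9]

pivot = 8; lo=0, mid=0, hi=10
arr[mid]=8=8: mid=1
arr[mid]=2<8: swap arr[0],arr[1]; lo=1,mid=2 → [2, 8, 8, 9, 5, 2, 5, 5, 5, 8, 2]
arr[mid]=8=8: mid=3
arr[mid]=9>8: swap arr[3],arr[10]; hi=9 → [2, 8, 8, 2, 5, 2, 5, 5, 5, 8, 9]
arr[mid]=2<8: swap arr[1],arr[3]; lo=2,mid=4 → [2, 2, 8, 8, 5, 2, 5, 5, 5, 8, 9]
arr[mid]=5<8: swap arr[2],arr[4]; lo=3,mid=5 → [2, 2, 5, 8, 8, 2, 5, 5, 5, 8, 9]
arr[mid]=2<8: swap arr[3],arr[5]; lo=4,mid=6 → [2, 2, 5, 2, 8, 8, 5, 5, 5, 8, 9]
arr[mid]=5<8: swap arr[4],arr[6]; lo=5,mid=7 → [2, 2, 5, 2, 5, 8, 8, 5, 5, 8, 9]
arr[mid]=5<8: swap arr[5],arr[7]; lo=6,mid=8 → [2, 2, 5, 2, 5, 5, 8, 8, 5, 8, 9]
arr[mid]=5<8: swap arr[6],arr[8]; lo=7,mid=9 → [2, 2, 5, 2, 5, 5, 5, 8, 8, 8, 9]
arr[mid]=8=8: mid=10
end: lo=7, hi=9; arr = [2, 2, 5, 2, 5, 5, 5, 8, 8, 8, 9]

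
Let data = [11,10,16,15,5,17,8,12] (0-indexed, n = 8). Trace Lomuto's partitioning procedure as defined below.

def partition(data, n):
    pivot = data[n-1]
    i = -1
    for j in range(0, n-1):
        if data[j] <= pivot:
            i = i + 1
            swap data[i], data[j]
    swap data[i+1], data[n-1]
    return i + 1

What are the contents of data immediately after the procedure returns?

pivot = data[7] = 12; i = -1
j=0: data[0]=11 ≤ 12 → i=0, swap data[0],data[0] (no change) → [11,10,16,15,5,17,8,12]
j=1: data[1]=10 ≤ 12 → i=1, swap data[1],data[1] (no change) → [11,10,16,15,5,17,8,12]
j=2: data[2]=16 > 12 → no swap
j=3: data[3]=15 > 12 → no swap
j=4: data[4]=5 ≤ 12 → i=2, swap data[2],data[4] → [11,10,5,15,16,17,8,12]
j=5: data[5]=17 > 12 → no swap
j=6: data[6]=8 ≤ 12 → i=3, swap data[3],data[6] → [11,10,5,8,16,17,15,12]
final swap data[4],data[7] → [11,10,5,8,12,17,15,16]; return 4

[11,10,5,8,12,17,15,16]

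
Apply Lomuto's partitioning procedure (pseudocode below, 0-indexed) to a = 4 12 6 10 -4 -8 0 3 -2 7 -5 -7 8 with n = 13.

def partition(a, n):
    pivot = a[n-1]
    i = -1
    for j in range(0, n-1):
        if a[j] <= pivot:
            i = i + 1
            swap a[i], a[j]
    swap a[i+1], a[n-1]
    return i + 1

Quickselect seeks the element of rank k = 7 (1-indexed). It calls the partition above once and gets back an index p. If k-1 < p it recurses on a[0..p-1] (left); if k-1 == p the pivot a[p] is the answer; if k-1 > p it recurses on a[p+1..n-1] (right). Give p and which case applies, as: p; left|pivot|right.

pivot = a[12] = 8; i = -1
j=0: a[0]=4 ≤ 8 → i=0, swap a[0],a[0] (no change) → 4 12 6 10 -4 -8 0 3 -2 7 -5 -7 8
j=1: a[1]=12 > 8 → no swap
j=2: a[2]=6 ≤ 8 → i=1, swap a[1],a[2] → 4 6 12 10 -4 -8 0 3 -2 7 -5 -7 8
j=3: a[3]=10 > 8 → no swap
j=4: a[4]=-4 ≤ 8 → i=2, swap a[2],a[4] → 4 6 -4 10 12 -8 0 3 -2 7 -5 -7 8
j=5: a[5]=-8 ≤ 8 → i=3, swap a[3],a[5] → 4 6 -4 -8 12 10 0 3 -2 7 -5 -7 8
j=6: a[6]=0 ≤ 8 → i=4, swap a[4],a[6] → 4 6 -4 -8 0 10 12 3 -2 7 -5 -7 8
j=7: a[7]=3 ≤ 8 → i=5, swap a[5],a[7] → 4 6 -4 -8 0 3 12 10 -2 7 -5 -7 8
j=8: a[8]=-2 ≤ 8 → i=6, swap a[6],a[8] → 4 6 -4 -8 0 3 -2 10 12 7 -5 -7 8
j=9: a[9]=7 ≤ 8 → i=7, swap a[7],a[9] → 4 6 -4 -8 0 3 -2 7 12 10 -5 -7 8
j=10: a[10]=-5 ≤ 8 → i=8, swap a[8],a[10] → 4 6 -4 -8 0 3 -2 7 -5 10 12 -7 8
j=11: a[11]=-7 ≤ 8 → i=9, swap a[9],a[11] → 4 6 -4 -8 0 3 -2 7 -5 -7 12 10 8
final swap a[10],a[12] → 4 6 -4 -8 0 3 -2 7 -5 -7 8 10 12; return 10
p = 10; k-1 = 6 < 10 ⇒ left

10; left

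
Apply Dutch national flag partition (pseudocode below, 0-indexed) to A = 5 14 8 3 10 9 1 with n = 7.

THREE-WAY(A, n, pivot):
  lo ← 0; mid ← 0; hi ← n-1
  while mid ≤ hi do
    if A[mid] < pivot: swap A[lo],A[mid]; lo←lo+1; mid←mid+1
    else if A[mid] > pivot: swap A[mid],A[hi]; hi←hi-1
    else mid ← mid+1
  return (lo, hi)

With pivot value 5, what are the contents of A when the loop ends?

lo=0 mid=0 hi=6
5=5: mid=1
14>5: swap(1,6), hi=5 ⇒ 5 1 8 3 10 9 14
1<5: swap(0,1), lo=1 mid=2 ⇒ 1 5 8 3 10 9 14
8>5: swap(2,5), hi=4 ⇒ 1 5 9 3 10 8 14
9>5: swap(2,4), hi=3 ⇒ 1 5 10 3 9 8 14
10>5: swap(2,3), hi=2 ⇒ 1 5 3 10 9 8 14
3<5: swap(1,2), lo=2 mid=3 ⇒ 1 3 5 10 9 8 14
done. lo=2 hi=2; A=1 3 5 10 9 8 14

1 3 5 10 9 8 14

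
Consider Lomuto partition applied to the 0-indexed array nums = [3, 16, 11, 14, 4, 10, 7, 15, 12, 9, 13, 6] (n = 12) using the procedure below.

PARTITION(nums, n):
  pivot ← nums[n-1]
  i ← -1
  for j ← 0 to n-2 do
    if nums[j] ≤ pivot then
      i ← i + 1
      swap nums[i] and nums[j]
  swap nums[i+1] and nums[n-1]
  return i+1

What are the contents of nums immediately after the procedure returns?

pivot = nums[11] = 6; i = -1
j=0: nums[0]=3 ≤ 6 → i=0, swap nums[0],nums[0] (no change) → [3, 16, 11, 14, 4, 10, 7, 15, 12, 9, 13, 6]
j=1: nums[1]=16 > 6 → no swap
j=2: nums[2]=11 > 6 → no swap
j=3: nums[3]=14 > 6 → no swap
j=4: nums[4]=4 ≤ 6 → i=1, swap nums[1],nums[4] → [3, 4, 11, 14, 16, 10, 7, 15, 12, 9, 13, 6]
j=5: nums[5]=10 > 6 → no swap
j=6: nums[6]=7 > 6 → no swap
j=7: nums[7]=15 > 6 → no swap
j=8: nums[8]=12 > 6 → no swap
j=9: nums[9]=9 > 6 → no swap
j=10: nums[10]=13 > 6 → no swap
final swap nums[2],nums[11] → [3, 4, 6, 14, 16, 10, 7, 15, 12, 9, 13, 11]; return 2

[3, 4, 6, 14, 16, 10, 7, 15, 12, 9, 13, 11]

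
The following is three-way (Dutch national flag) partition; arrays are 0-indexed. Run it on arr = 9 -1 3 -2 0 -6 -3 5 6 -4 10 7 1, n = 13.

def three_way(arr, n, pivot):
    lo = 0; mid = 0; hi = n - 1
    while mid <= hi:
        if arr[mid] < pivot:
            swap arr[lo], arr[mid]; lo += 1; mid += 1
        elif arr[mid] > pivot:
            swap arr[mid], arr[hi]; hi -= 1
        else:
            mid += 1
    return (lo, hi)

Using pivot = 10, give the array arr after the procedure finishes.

9 -1 3 -2 0 -6 -3 5 6 -4 7 1 10

lo=0 mid=0 hi=12
9<10: swap(0,0), lo=1 mid=1 ⇒ 9 -1 3 -2 0 -6 -3 5 6 -4 10 7 1
-1<10: swap(1,1), lo=2 mid=2 ⇒ 9 -1 3 -2 0 -6 -3 5 6 -4 10 7 1
3<10: swap(2,2), lo=3 mid=3 ⇒ 9 -1 3 -2 0 -6 -3 5 6 -4 10 7 1
-2<10: swap(3,3), lo=4 mid=4 ⇒ 9 -1 3 -2 0 -6 -3 5 6 -4 10 7 1
0<10: swap(4,4), lo=5 mid=5 ⇒ 9 -1 3 -2 0 -6 -3 5 6 -4 10 7 1
-6<10: swap(5,5), lo=6 mid=6 ⇒ 9 -1 3 -2 0 -6 -3 5 6 -4 10 7 1
-3<10: swap(6,6), lo=7 mid=7 ⇒ 9 -1 3 -2 0 -6 -3 5 6 -4 10 7 1
5<10: swap(7,7), lo=8 mid=8 ⇒ 9 -1 3 -2 0 -6 -3 5 6 -4 10 7 1
6<10: swap(8,8), lo=9 mid=9 ⇒ 9 -1 3 -2 0 -6 -3 5 6 -4 10 7 1
-4<10: swap(9,9), lo=10 mid=10 ⇒ 9 -1 3 -2 0 -6 -3 5 6 -4 10 7 1
10=10: mid=11
7<10: swap(10,11), lo=11 mid=12 ⇒ 9 -1 3 -2 0 -6 -3 5 6 -4 7 10 1
1<10: swap(11,12), lo=12 mid=13 ⇒ 9 -1 3 -2 0 -6 -3 5 6 -4 7 1 10
done. lo=12 hi=12; arr=9 -1 3 -2 0 -6 -3 5 6 -4 7 1 10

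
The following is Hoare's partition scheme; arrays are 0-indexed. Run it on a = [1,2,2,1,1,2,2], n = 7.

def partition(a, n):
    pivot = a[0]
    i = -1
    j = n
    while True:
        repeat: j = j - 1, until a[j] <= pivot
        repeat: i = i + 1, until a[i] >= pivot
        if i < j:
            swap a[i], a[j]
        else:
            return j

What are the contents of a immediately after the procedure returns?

pivot=1
j stops at 4 (1), i stops at 0 (1); swap ⇒ [1,2,2,1,1,2,2]
j stops at 3 (1), i stops at 1 (2); swap ⇒ [1,1,2,2,1,2,2]
j stops at 1, i stops at 2; i≥j ⇒ return 1. a=[1,1,2,2,1,2,2]

[1,1,2,2,1,2,2]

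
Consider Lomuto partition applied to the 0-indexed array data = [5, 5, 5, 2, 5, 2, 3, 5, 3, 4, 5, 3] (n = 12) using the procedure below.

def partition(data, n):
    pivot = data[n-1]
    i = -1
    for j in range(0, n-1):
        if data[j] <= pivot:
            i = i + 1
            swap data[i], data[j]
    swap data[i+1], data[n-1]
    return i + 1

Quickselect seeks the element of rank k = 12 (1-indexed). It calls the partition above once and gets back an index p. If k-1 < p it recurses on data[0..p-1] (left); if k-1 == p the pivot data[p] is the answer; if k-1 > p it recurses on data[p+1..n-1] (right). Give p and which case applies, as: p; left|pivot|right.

pivot=3, i=-1
j=0: 5>3, skip
j=1: 5>3, skip
j=2: 5>3, skip
j=3: 2≤3, i=0, swap(0,3) ⇒ [2, 5, 5, 5, 5, 2, 3, 5, 3, 4, 5, 3]
j=4: 5>3, skip
j=5: 2≤3, i=1, swap(1,5) ⇒ [2, 2, 5, 5, 5, 5, 3, 5, 3, 4, 5, 3]
j=6: 3≤3, i=2, swap(2,6) ⇒ [2, 2, 3, 5, 5, 5, 5, 5, 3, 4, 5, 3]
j=7: 5>3, skip
j=8: 3≤3, i=3, swap(3,8) ⇒ [2, 2, 3, 3, 5, 5, 5, 5, 5, 4, 5, 3]
j=9: 4>3, skip
j=10: 5>3, skip
swap(4,11) ⇒ [2, 2, 3, 3, 3, 5, 5, 5, 5, 4, 5, 5]; return 4
p = 4; k-1 = 11 > 4 ⇒ right

4; right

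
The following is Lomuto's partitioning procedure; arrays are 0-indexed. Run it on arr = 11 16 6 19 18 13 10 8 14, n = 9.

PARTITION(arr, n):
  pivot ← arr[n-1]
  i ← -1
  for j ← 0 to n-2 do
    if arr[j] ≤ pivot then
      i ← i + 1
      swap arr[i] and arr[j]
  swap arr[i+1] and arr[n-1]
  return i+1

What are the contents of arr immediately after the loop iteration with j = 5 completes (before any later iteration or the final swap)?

11 6 13 19 18 16 10 8 14

pivot = arr[8] = 14; i = -1
j=0: arr[0]=11 ≤ 14 → i=0, swap arr[0],arr[0] (no change) → 11 16 6 19 18 13 10 8 14
j=1: arr[1]=16 > 14 → no swap
j=2: arr[2]=6 ≤ 14 → i=1, swap arr[1],arr[2] → 11 6 16 19 18 13 10 8 14
j=3: arr[3]=19 > 14 → no swap
j=4: arr[4]=18 > 14 → no swap
j=5: arr[5]=13 ≤ 14 → i=2, swap arr[2],arr[5] → 11 6 13 19 18 16 10 8 14
(after j=5) arr = 11 6 13 19 18 16 10 8 14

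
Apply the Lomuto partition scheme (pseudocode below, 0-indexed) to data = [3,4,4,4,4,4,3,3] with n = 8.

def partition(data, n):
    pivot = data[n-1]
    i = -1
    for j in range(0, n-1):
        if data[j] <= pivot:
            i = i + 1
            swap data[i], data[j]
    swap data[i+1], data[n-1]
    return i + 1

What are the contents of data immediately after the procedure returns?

[3,3,3,4,4,4,4,4]

pivot=3, i=-1
j=0: 3≤3, i=0, swap(0,0) ⇒ [3,4,4,4,4,4,3,3]
j=1: 4>3, skip
j=2: 4>3, skip
j=3: 4>3, skip
j=4: 4>3, skip
j=5: 4>3, skip
j=6: 3≤3, i=1, swap(1,6) ⇒ [3,3,4,4,4,4,4,3]
swap(2,7) ⇒ [3,3,3,4,4,4,4,4]; return 2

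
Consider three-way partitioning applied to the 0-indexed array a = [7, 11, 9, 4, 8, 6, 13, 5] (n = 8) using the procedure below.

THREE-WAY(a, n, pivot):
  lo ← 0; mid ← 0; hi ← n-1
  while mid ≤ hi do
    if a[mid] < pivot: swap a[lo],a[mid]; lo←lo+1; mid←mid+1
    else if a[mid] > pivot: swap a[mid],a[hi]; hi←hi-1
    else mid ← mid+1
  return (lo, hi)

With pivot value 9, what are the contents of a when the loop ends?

[7, 5, 4, 8, 6, 9, 13, 11]

pivot = 9; lo=0, mid=0, hi=7
a[mid]=7<9: swap a[0],a[0]; lo=1,mid=1 → [7, 11, 9, 4, 8, 6, 13, 5]
a[mid]=11>9: swap a[1],a[7]; hi=6 → [7, 5, 9, 4, 8, 6, 13, 11]
a[mid]=5<9: swap a[1],a[1]; lo=2,mid=2 → [7, 5, 9, 4, 8, 6, 13, 11]
a[mid]=9=9: mid=3
a[mid]=4<9: swap a[2],a[3]; lo=3,mid=4 → [7, 5, 4, 9, 8, 6, 13, 11]
a[mid]=8<9: swap a[3],a[4]; lo=4,mid=5 → [7, 5, 4, 8, 9, 6, 13, 11]
a[mid]=6<9: swap a[4],a[5]; lo=5,mid=6 → [7, 5, 4, 8, 6, 9, 13, 11]
a[mid]=13>9: swap a[6],a[6]; hi=5 → [7, 5, 4, 8, 6, 9, 13, 11]
end: lo=5, hi=5; a = [7, 5, 4, 8, 6, 9, 13, 11]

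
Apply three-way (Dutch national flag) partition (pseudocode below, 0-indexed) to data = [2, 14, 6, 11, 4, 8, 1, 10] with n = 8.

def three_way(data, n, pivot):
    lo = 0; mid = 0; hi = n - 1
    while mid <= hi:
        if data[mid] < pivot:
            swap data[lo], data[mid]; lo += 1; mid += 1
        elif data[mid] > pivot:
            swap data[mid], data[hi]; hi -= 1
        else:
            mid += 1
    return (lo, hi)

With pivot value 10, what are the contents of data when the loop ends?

lo=0 mid=0 hi=7
2<10: swap(0,0), lo=1 mid=1 ⇒ [2, 14, 6, 11, 4, 8, 1, 10]
14>10: swap(1,7), hi=6 ⇒ [2, 10, 6, 11, 4, 8, 1, 14]
10=10: mid=2
6<10: swap(1,2), lo=2 mid=3 ⇒ [2, 6, 10, 11, 4, 8, 1, 14]
11>10: swap(3,6), hi=5 ⇒ [2, 6, 10, 1, 4, 8, 11, 14]
1<10: swap(2,3), lo=3 mid=4 ⇒ [2, 6, 1, 10, 4, 8, 11, 14]
4<10: swap(3,4), lo=4 mid=5 ⇒ [2, 6, 1, 4, 10, 8, 11, 14]
8<10: swap(4,5), lo=5 mid=6 ⇒ [2, 6, 1, 4, 8, 10, 11, 14]
done. lo=5 hi=5; data=[2, 6, 1, 4, 8, 10, 11, 14]

[2, 6, 1, 4, 8, 10, 11, 14]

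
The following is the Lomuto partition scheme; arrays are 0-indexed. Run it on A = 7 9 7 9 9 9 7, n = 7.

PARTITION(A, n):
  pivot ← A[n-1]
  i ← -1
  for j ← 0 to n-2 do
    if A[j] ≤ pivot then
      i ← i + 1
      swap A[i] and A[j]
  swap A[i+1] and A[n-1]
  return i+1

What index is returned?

2

pivot=7, i=-1
j=0: 7≤7, i=0, swap(0,0) ⇒ 7 9 7 9 9 9 7
j=1: 9>7, skip
j=2: 7≤7, i=1, swap(1,2) ⇒ 7 7 9 9 9 9 7
j=3: 9>7, skip
j=4: 9>7, skip
j=5: 9>7, skip
swap(2,6) ⇒ 7 7 7 9 9 9 9; return 2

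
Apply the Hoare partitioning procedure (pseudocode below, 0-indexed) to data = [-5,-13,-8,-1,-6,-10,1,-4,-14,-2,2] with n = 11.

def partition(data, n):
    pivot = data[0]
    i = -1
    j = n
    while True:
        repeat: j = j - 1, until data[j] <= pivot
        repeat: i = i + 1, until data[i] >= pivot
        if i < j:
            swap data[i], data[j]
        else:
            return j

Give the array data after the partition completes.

pivot = data[0] = -5; i = -1, j = 11
j→8 (data[8]=-14≤-5), i→0 (data[0]=-5≥-5); i<j, swap → [-14,-13,-8,-1,-6,-10,1,-4,-5,-2,2]
j→5 (data[5]=-10≤-5), i→3 (data[3]=-1≥-5); i<j, swap → [-14,-13,-8,-10,-6,-1,1,-4,-5,-2,2]
j→4, i→5; i≥j, return j=4. data = [-14,-13,-8,-10,-6,-1,1,-4,-5,-2,2]

[-14,-13,-8,-10,-6,-1,1,-4,-5,-2,2]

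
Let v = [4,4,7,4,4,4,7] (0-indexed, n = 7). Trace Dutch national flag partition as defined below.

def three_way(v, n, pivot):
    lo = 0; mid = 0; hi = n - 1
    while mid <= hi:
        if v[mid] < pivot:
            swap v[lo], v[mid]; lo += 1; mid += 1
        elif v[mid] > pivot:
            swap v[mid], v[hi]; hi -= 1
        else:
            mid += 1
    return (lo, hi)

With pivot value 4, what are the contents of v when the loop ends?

pivot = 4; lo=0, mid=0, hi=6
v[mid]=4=4: mid=1
v[mid]=4=4: mid=2
v[mid]=7>4: swap v[2],v[6]; hi=5 → [4,4,7,4,4,4,7]
v[mid]=7>4: swap v[2],v[5]; hi=4 → [4,4,4,4,4,7,7]
v[mid]=4=4: mid=3
v[mid]=4=4: mid=4
v[mid]=4=4: mid=5
end: lo=0, hi=4; v = [4,4,4,4,4,7,7]

[4,4,4,4,4,7,7]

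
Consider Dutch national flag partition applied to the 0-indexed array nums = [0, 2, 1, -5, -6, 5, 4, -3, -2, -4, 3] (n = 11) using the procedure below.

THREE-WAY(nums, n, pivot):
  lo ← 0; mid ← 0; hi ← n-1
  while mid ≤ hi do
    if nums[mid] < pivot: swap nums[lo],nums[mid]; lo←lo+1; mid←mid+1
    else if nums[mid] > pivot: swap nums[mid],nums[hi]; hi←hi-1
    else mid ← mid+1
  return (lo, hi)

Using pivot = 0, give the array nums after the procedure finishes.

[-4, -2, -5, -6, -3, 0, 4, 5, 1, 3, 2]

lo=0 mid=0 hi=10
0=0: mid=1
2>0: swap(1,10), hi=9 ⇒ [0, 3, 1, -5, -6, 5, 4, -3, -2, -4, 2]
3>0: swap(1,9), hi=8 ⇒ [0, -4, 1, -5, -6, 5, 4, -3, -2, 3, 2]
-4<0: swap(0,1), lo=1 mid=2 ⇒ [-4, 0, 1, -5, -6, 5, 4, -3, -2, 3, 2]
1>0: swap(2,8), hi=7 ⇒ [-4, 0, -2, -5, -6, 5, 4, -3, 1, 3, 2]
-2<0: swap(1,2), lo=2 mid=3 ⇒ [-4, -2, 0, -5, -6, 5, 4, -3, 1, 3, 2]
-5<0: swap(2,3), lo=3 mid=4 ⇒ [-4, -2, -5, 0, -6, 5, 4, -3, 1, 3, 2]
-6<0: swap(3,4), lo=4 mid=5 ⇒ [-4, -2, -5, -6, 0, 5, 4, -3, 1, 3, 2]
5>0: swap(5,7), hi=6 ⇒ [-4, -2, -5, -6, 0, -3, 4, 5, 1, 3, 2]
-3<0: swap(4,5), lo=5 mid=6 ⇒ [-4, -2, -5, -6, -3, 0, 4, 5, 1, 3, 2]
4>0: swap(6,6), hi=5 ⇒ [-4, -2, -5, -6, -3, 0, 4, 5, 1, 3, 2]
done. lo=5 hi=5; nums=[-4, -2, -5, -6, -3, 0, 4, 5, 1, 3, 2]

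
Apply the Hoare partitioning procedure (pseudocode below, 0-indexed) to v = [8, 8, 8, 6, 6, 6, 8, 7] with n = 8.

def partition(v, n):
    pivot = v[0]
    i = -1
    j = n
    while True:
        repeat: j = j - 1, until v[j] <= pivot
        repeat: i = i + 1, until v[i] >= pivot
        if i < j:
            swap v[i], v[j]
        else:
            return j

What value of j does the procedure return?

4

pivot = v[0] = 8; i = -1, j = 8
j→7 (v[7]=7≤8), i→0 (v[0]=8≥8); i<j, swap → [7, 8, 8, 6, 6, 6, 8, 8]
j→6 (v[6]=8≤8), i→1 (v[1]=8≥8); i<j, swap → [7, 8, 8, 6, 6, 6, 8, 8]
j→5 (v[5]=6≤8), i→2 (v[2]=8≥8); i<j, swap → [7, 8, 6, 6, 6, 8, 8, 8]
j→4, i→5; i≥j, return j=4. v = [7, 8, 6, 6, 6, 8, 8, 8]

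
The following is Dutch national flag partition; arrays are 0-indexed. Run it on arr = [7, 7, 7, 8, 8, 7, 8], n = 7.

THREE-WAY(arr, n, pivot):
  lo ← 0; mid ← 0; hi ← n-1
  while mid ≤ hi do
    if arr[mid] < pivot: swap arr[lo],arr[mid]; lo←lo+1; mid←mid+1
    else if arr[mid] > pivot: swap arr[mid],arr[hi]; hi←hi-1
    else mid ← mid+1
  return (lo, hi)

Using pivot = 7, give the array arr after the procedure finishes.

pivot = 7; lo=0, mid=0, hi=6
arr[mid]=7=7: mid=1
arr[mid]=7=7: mid=2
arr[mid]=7=7: mid=3
arr[mid]=8>7: swap arr[3],arr[6]; hi=5 → [7, 7, 7, 8, 8, 7, 8]
arr[mid]=8>7: swap arr[3],arr[5]; hi=4 → [7, 7, 7, 7, 8, 8, 8]
arr[mid]=7=7: mid=4
arr[mid]=8>7: swap arr[4],arr[4]; hi=3 → [7, 7, 7, 7, 8, 8, 8]
end: lo=0, hi=3; arr = [7, 7, 7, 7, 8, 8, 8]

[7, 7, 7, 7, 8, 8, 8]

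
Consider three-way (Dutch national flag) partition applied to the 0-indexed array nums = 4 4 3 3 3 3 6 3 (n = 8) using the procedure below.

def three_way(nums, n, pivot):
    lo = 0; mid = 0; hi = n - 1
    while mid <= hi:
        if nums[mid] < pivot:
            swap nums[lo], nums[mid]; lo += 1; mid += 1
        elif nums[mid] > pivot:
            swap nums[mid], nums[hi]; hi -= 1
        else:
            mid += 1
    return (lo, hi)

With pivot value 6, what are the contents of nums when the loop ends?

4 4 3 3 3 3 3 6

lo=0 mid=0 hi=7
4<6: swap(0,0), lo=1 mid=1 ⇒ 4 4 3 3 3 3 6 3
4<6: swap(1,1), lo=2 mid=2 ⇒ 4 4 3 3 3 3 6 3
3<6: swap(2,2), lo=3 mid=3 ⇒ 4 4 3 3 3 3 6 3
3<6: swap(3,3), lo=4 mid=4 ⇒ 4 4 3 3 3 3 6 3
3<6: swap(4,4), lo=5 mid=5 ⇒ 4 4 3 3 3 3 6 3
3<6: swap(5,5), lo=6 mid=6 ⇒ 4 4 3 3 3 3 6 3
6=6: mid=7
3<6: swap(6,7), lo=7 mid=8 ⇒ 4 4 3 3 3 3 3 6
done. lo=7 hi=7; nums=4 4 3 3 3 3 3 6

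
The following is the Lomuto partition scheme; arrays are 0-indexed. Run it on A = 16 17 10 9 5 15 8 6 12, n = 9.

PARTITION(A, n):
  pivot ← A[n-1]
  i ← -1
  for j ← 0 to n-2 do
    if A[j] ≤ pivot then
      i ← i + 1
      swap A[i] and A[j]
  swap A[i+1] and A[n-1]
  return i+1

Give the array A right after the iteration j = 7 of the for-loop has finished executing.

10 9 5 8 6 15 17 16 12

pivot = A[8] = 12; i = -1
j=0: A[0]=16 > 12 → no swap
j=1: A[1]=17 > 12 → no swap
j=2: A[2]=10 ≤ 12 → i=0, swap A[0],A[2] → 10 17 16 9 5 15 8 6 12
j=3: A[3]=9 ≤ 12 → i=1, swap A[1],A[3] → 10 9 16 17 5 15 8 6 12
j=4: A[4]=5 ≤ 12 → i=2, swap A[2],A[4] → 10 9 5 17 16 15 8 6 12
j=5: A[5]=15 > 12 → no swap
j=6: A[6]=8 ≤ 12 → i=3, swap A[3],A[6] → 10 9 5 8 16 15 17 6 12
j=7: A[7]=6 ≤ 12 → i=4, swap A[4],A[7] → 10 9 5 8 6 15 17 16 12
(after j=7) A = 10 9 5 8 6 15 17 16 12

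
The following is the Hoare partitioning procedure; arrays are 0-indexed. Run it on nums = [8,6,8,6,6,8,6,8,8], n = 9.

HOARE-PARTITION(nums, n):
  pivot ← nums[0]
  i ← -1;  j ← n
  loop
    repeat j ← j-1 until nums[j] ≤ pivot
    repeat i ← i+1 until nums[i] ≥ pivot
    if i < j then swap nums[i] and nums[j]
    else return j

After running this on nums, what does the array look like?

pivot = nums[0] = 8; i = -1, j = 9
j→8 (nums[8]=8≤8), i→0 (nums[0]=8≥8); i<j, swap → [8,6,8,6,6,8,6,8,8]
j→7 (nums[7]=8≤8), i→2 (nums[2]=8≥8); i<j, swap → [8,6,8,6,6,8,6,8,8]
j→6 (nums[6]=6≤8), i→5 (nums[5]=8≥8); i<j, swap → [8,6,8,6,6,6,8,8,8]
j→5, i→6; i≥j, return j=5. nums = [8,6,8,6,6,6,8,8,8]

[8,6,8,6,6,6,8,8,8]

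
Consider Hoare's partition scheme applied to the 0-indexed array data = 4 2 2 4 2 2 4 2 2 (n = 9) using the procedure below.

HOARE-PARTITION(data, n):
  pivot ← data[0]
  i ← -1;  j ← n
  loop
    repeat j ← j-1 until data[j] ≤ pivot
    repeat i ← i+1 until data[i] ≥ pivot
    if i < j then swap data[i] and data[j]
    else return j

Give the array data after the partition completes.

pivot=4
j stops at 8 (2), i stops at 0 (4); swap ⇒ 2 2 2 4 2 2 4 2 4
j stops at 7 (2), i stops at 3 (4); swap ⇒ 2 2 2 2 2 2 4 4 4
j stops at 6, i stops at 6; i≥j ⇒ return 6. data=2 2 2 2 2 2 4 4 4

2 2 2 2 2 2 4 4 4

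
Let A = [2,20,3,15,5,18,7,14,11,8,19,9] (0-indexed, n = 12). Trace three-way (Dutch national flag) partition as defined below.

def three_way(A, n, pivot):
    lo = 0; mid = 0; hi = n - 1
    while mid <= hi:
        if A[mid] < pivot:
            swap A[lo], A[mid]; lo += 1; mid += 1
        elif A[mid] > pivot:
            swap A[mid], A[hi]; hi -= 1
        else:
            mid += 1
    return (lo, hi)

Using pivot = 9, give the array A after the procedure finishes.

[2,3,8,5,7,9,14,11,18,19,15,20]

pivot = 9; lo=0, mid=0, hi=11
A[mid]=2<9: swap A[0],A[0]; lo=1,mid=1 → [2,20,3,15,5,18,7,14,11,8,19,9]
A[mid]=20>9: swap A[1],A[11]; hi=10 → [2,9,3,15,5,18,7,14,11,8,19,20]
A[mid]=9=9: mid=2
A[mid]=3<9: swap A[1],A[2]; lo=2,mid=3 → [2,3,9,15,5,18,7,14,11,8,19,20]
A[mid]=15>9: swap A[3],A[10]; hi=9 → [2,3,9,19,5,18,7,14,11,8,15,20]
A[mid]=19>9: swap A[3],A[9]; hi=8 → [2,3,9,8,5,18,7,14,11,19,15,20]
A[mid]=8<9: swap A[2],A[3]; lo=3,mid=4 → [2,3,8,9,5,18,7,14,11,19,15,20]
A[mid]=5<9: swap A[3],A[4]; lo=4,mid=5 → [2,3,8,5,9,18,7,14,11,19,15,20]
A[mid]=18>9: swap A[5],A[8]; hi=7 → [2,3,8,5,9,11,7,14,18,19,15,20]
A[mid]=11>9: swap A[5],A[7]; hi=6 → [2,3,8,5,9,14,7,11,18,19,15,20]
A[mid]=14>9: swap A[5],A[6]; hi=5 → [2,3,8,5,9,7,14,11,18,19,15,20]
A[mid]=7<9: swap A[4],A[5]; lo=5,mid=6 → [2,3,8,5,7,9,14,11,18,19,15,20]
end: lo=5, hi=5; A = [2,3,8,5,7,9,14,11,18,19,15,20]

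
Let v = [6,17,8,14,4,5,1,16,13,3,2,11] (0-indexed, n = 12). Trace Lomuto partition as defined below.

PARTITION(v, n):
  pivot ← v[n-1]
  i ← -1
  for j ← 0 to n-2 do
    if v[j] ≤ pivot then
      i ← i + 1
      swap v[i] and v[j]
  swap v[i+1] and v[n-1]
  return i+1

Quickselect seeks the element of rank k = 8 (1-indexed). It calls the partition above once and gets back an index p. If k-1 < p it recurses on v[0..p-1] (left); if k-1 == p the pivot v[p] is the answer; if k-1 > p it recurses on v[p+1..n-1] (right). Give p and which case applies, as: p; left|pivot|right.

7; pivot

pivot=11, i=-1
j=0: 6≤11, i=0, swap(0,0) ⇒ [6,17,8,14,4,5,1,16,13,3,2,11]
j=1: 17>11, skip
j=2: 8≤11, i=1, swap(1,2) ⇒ [6,8,17,14,4,5,1,16,13,3,2,11]
j=3: 14>11, skip
j=4: 4≤11, i=2, swap(2,4) ⇒ [6,8,4,14,17,5,1,16,13,3,2,11]
j=5: 5≤11, i=3, swap(3,5) ⇒ [6,8,4,5,17,14,1,16,13,3,2,11]
j=6: 1≤11, i=4, swap(4,6) ⇒ [6,8,4,5,1,14,17,16,13,3,2,11]
j=7: 16>11, skip
j=8: 13>11, skip
j=9: 3≤11, i=5, swap(5,9) ⇒ [6,8,4,5,1,3,17,16,13,14,2,11]
j=10: 2≤11, i=6, swap(6,10) ⇒ [6,8,4,5,1,3,2,16,13,14,17,11]
swap(7,11) ⇒ [6,8,4,5,1,3,2,11,13,14,17,16]; return 7
p = 7; k-1 = 7 == 7 ⇒ pivot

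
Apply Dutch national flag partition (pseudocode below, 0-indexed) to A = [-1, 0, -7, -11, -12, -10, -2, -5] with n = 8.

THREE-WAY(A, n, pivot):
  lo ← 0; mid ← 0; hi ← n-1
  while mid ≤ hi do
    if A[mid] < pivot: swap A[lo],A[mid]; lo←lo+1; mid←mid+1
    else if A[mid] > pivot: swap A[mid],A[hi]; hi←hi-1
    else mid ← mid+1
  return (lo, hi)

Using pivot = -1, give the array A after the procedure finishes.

lo=0 mid=0 hi=7
-1=-1: mid=1
0>-1: swap(1,7), hi=6 ⇒ [-1, -5, -7, -11, -12, -10, -2, 0]
-5<-1: swap(0,1), lo=1 mid=2 ⇒ [-5, -1, -7, -11, -12, -10, -2, 0]
-7<-1: swap(1,2), lo=2 mid=3 ⇒ [-5, -7, -1, -11, -12, -10, -2, 0]
-11<-1: swap(2,3), lo=3 mid=4 ⇒ [-5, -7, -11, -1, -12, -10, -2, 0]
-12<-1: swap(3,4), lo=4 mid=5 ⇒ [-5, -7, -11, -12, -1, -10, -2, 0]
-10<-1: swap(4,5), lo=5 mid=6 ⇒ [-5, -7, -11, -12, -10, -1, -2, 0]
-2<-1: swap(5,6), lo=6 mid=7 ⇒ [-5, -7, -11, -12, -10, -2, -1, 0]
done. lo=6 hi=6; A=[-5, -7, -11, -12, -10, -2, -1, 0]

[-5, -7, -11, -12, -10, -2, -1, 0]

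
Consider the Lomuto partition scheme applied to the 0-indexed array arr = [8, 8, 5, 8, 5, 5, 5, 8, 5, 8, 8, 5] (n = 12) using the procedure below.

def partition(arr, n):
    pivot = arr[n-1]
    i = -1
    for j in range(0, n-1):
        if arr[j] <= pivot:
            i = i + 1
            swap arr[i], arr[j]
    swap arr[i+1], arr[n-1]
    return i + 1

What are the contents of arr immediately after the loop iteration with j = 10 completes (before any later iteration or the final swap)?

[5, 5, 5, 5, 5, 8, 8, 8, 8, 8, 8, 5]

pivot = arr[11] = 5; i = -1
j=0: arr[0]=8 > 5 → no swap
j=1: arr[1]=8 > 5 → no swap
j=2: arr[2]=5 ≤ 5 → i=0, swap arr[0],arr[2] → [5, 8, 8, 8, 5, 5, 5, 8, 5, 8, 8, 5]
j=3: arr[3]=8 > 5 → no swap
j=4: arr[4]=5 ≤ 5 → i=1, swap arr[1],arr[4] → [5, 5, 8, 8, 8, 5, 5, 8, 5, 8, 8, 5]
j=5: arr[5]=5 ≤ 5 → i=2, swap arr[2],arr[5] → [5, 5, 5, 8, 8, 8, 5, 8, 5, 8, 8, 5]
j=6: arr[6]=5 ≤ 5 → i=3, swap arr[3],arr[6] → [5, 5, 5, 5, 8, 8, 8, 8, 5, 8, 8, 5]
j=7: arr[7]=8 > 5 → no swap
j=8: arr[8]=5 ≤ 5 → i=4, swap arr[4],arr[8] → [5, 5, 5, 5, 5, 8, 8, 8, 8, 8, 8, 5]
j=9: arr[9]=8 > 5 → no swap
j=10: arr[10]=8 > 5 → no swap
(after j=10) arr = [5, 5, 5, 5, 5, 8, 8, 8, 8, 8, 8, 5]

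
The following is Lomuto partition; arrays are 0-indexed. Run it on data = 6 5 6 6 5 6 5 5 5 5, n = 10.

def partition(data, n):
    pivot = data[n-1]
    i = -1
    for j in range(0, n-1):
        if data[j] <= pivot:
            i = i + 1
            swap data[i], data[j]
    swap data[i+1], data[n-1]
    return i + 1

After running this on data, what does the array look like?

5 5 5 5 5 5 6 6 6 6

pivot = data[9] = 5; i = -1
j=0: data[0]=6 > 5 → no swap
j=1: data[1]=5 ≤ 5 → i=0, swap data[0],data[1] → 5 6 6 6 5 6 5 5 5 5
j=2: data[2]=6 > 5 → no swap
j=3: data[3]=6 > 5 → no swap
j=4: data[4]=5 ≤ 5 → i=1, swap data[1],data[4] → 5 5 6 6 6 6 5 5 5 5
j=5: data[5]=6 > 5 → no swap
j=6: data[6]=5 ≤ 5 → i=2, swap data[2],data[6] → 5 5 5 6 6 6 6 5 5 5
j=7: data[7]=5 ≤ 5 → i=3, swap data[3],data[7] → 5 5 5 5 6 6 6 6 5 5
j=8: data[8]=5 ≤ 5 → i=4, swap data[4],data[8] → 5 5 5 5 5 6 6 6 6 5
final swap data[5],data[9] → 5 5 5 5 5 5 6 6 6 6; return 5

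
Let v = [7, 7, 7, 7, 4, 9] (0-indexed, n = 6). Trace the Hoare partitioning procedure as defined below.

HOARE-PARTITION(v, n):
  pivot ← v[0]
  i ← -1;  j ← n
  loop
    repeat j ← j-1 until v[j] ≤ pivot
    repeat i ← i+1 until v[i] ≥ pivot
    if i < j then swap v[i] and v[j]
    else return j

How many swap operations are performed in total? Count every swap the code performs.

2

pivot=7
j stops at 4 (4), i stops at 0 (7); swap ⇒ [4, 7, 7, 7, 7, 9]
j stops at 3 (7), i stops at 1 (7); swap ⇒ [4, 7, 7, 7, 7, 9]
j stops at 2, i stops at 2; i≥j ⇒ return 2. v=[4, 7, 7, 7, 7, 9]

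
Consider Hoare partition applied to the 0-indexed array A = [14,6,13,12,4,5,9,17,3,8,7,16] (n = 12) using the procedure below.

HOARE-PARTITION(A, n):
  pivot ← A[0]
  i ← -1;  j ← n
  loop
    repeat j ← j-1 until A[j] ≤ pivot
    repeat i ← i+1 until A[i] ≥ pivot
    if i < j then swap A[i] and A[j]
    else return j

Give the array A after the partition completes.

[7,6,13,12,4,5,9,8,3,17,14,16]

pivot = A[0] = 14; i = -1, j = 12
j→10 (A[10]=7≤14), i→0 (A[0]=14≥14); i<j, swap → [7,6,13,12,4,5,9,17,3,8,14,16]
j→9 (A[9]=8≤14), i→7 (A[7]=17≥14); i<j, swap → [7,6,13,12,4,5,9,8,3,17,14,16]
j→8, i→9; i≥j, return j=8. A = [7,6,13,12,4,5,9,8,3,17,14,16]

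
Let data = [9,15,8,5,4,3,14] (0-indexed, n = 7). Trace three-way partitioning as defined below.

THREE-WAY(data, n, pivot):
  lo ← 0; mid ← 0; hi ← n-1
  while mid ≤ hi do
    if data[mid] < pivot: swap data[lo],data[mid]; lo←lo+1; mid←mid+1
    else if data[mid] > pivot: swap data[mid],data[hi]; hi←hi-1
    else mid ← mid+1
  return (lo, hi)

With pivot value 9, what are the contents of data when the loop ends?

[3,8,5,4,9,14,15]

lo=0 mid=0 hi=6
9=9: mid=1
15>9: swap(1,6), hi=5 ⇒ [9,14,8,5,4,3,15]
14>9: swap(1,5), hi=4 ⇒ [9,3,8,5,4,14,15]
3<9: swap(0,1), lo=1 mid=2 ⇒ [3,9,8,5,4,14,15]
8<9: swap(1,2), lo=2 mid=3 ⇒ [3,8,9,5,4,14,15]
5<9: swap(2,3), lo=3 mid=4 ⇒ [3,8,5,9,4,14,15]
4<9: swap(3,4), lo=4 mid=5 ⇒ [3,8,5,4,9,14,15]
done. lo=4 hi=4; data=[3,8,5,4,9,14,15]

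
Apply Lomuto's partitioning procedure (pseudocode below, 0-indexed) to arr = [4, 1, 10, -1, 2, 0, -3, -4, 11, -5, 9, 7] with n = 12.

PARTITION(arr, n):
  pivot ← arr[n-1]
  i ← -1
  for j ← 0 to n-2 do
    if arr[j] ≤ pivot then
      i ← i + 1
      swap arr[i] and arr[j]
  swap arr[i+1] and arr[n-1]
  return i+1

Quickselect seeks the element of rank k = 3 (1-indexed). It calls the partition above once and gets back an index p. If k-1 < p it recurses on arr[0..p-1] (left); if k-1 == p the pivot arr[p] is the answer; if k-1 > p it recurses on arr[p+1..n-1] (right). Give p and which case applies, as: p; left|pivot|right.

8; left

pivot=7, i=-1
j=0: 4≤7, i=0, swap(0,0) ⇒ [4, 1, 10, -1, 2, 0, -3, -4, 11, -5, 9, 7]
j=1: 1≤7, i=1, swap(1,1) ⇒ [4, 1, 10, -1, 2, 0, -3, -4, 11, -5, 9, 7]
j=2: 10>7, skip
j=3: -1≤7, i=2, swap(2,3) ⇒ [4, 1, -1, 10, 2, 0, -3, -4, 11, -5, 9, 7]
j=4: 2≤7, i=3, swap(3,4) ⇒ [4, 1, -1, 2, 10, 0, -3, -4, 11, -5, 9, 7]
j=5: 0≤7, i=4, swap(4,5) ⇒ [4, 1, -1, 2, 0, 10, -3, -4, 11, -5, 9, 7]
j=6: -3≤7, i=5, swap(5,6) ⇒ [4, 1, -1, 2, 0, -3, 10, -4, 11, -5, 9, 7]
j=7: -4≤7, i=6, swap(6,7) ⇒ [4, 1, -1, 2, 0, -3, -4, 10, 11, -5, 9, 7]
j=8: 11>7, skip
j=9: -5≤7, i=7, swap(7,9) ⇒ [4, 1, -1, 2, 0, -3, -4, -5, 11, 10, 9, 7]
j=10: 9>7, skip
swap(8,11) ⇒ [4, 1, -1, 2, 0, -3, -4, -5, 7, 10, 9, 11]; return 8
p = 8; k-1 = 2 < 8 ⇒ left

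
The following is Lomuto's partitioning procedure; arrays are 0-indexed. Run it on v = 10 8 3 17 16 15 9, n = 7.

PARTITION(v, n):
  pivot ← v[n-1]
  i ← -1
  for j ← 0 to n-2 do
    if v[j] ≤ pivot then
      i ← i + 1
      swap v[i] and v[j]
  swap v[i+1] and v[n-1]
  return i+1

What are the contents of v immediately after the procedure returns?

pivot=9, i=-1
j=0: 10>9, skip
j=1: 8≤9, i=0, swap(0,1) ⇒ 8 10 3 17 16 15 9
j=2: 3≤9, i=1, swap(1,2) ⇒ 8 3 10 17 16 15 9
j=3: 17>9, skip
j=4: 16>9, skip
j=5: 15>9, skip
swap(2,6) ⇒ 8 3 9 17 16 15 10; return 2

8 3 9 17 16 15 10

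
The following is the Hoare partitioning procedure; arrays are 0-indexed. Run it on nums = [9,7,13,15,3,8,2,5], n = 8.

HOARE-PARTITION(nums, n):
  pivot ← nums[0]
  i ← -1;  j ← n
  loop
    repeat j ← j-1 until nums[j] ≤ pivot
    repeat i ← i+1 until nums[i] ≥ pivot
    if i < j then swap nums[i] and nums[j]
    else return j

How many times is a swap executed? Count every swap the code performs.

pivot=9
j stops at 7 (5), i stops at 0 (9); swap ⇒ [5,7,13,15,3,8,2,9]
j stops at 6 (2), i stops at 2 (13); swap ⇒ [5,7,2,15,3,8,13,9]
j stops at 5 (8), i stops at 3 (15); swap ⇒ [5,7,2,8,3,15,13,9]
j stops at 4, i stops at 5; i≥j ⇒ return 4. nums=[5,7,2,8,3,15,13,9]

3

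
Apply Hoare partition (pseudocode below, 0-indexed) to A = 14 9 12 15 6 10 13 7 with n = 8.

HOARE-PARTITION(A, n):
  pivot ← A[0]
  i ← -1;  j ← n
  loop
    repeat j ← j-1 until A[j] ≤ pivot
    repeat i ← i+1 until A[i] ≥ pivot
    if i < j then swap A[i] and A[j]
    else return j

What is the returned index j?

pivot=14
j stops at 7 (7), i stops at 0 (14); swap ⇒ 7 9 12 15 6 10 13 14
j stops at 6 (13), i stops at 3 (15); swap ⇒ 7 9 12 13 6 10 15 14
j stops at 5, i stops at 6; i≥j ⇒ return 5. A=7 9 12 13 6 10 15 14

5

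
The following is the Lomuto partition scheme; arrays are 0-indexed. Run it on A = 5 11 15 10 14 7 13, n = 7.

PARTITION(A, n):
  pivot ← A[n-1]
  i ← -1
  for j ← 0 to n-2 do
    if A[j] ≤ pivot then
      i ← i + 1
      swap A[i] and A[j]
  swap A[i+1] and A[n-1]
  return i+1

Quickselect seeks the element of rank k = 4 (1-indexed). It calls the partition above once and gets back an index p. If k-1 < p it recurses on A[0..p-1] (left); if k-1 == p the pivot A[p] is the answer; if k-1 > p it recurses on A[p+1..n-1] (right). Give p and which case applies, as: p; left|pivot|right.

pivot=13, i=-1
j=0: 5≤13, i=0, swap(0,0) ⇒ 5 11 15 10 14 7 13
j=1: 11≤13, i=1, swap(1,1) ⇒ 5 11 15 10 14 7 13
j=2: 15>13, skip
j=3: 10≤13, i=2, swap(2,3) ⇒ 5 11 10 15 14 7 13
j=4: 14>13, skip
j=5: 7≤13, i=3, swap(3,5) ⇒ 5 11 10 7 14 15 13
swap(4,6) ⇒ 5 11 10 7 13 15 14; return 4
p = 4; k-1 = 3 < 4 ⇒ left

4; left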